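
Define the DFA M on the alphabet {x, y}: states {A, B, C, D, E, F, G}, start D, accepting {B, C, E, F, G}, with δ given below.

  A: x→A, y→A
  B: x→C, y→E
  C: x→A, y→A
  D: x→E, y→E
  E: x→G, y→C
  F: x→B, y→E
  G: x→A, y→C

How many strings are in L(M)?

The useful subgraph on states {C, D, E, G} is acyclic, so L(M) is finite; the longest accepting path visits 4 useful states, giving maximum string length 3.
Counting accepting paths from D by length: 2 of length 1, 4 of length 2, 2 of length 3. Total 8.

8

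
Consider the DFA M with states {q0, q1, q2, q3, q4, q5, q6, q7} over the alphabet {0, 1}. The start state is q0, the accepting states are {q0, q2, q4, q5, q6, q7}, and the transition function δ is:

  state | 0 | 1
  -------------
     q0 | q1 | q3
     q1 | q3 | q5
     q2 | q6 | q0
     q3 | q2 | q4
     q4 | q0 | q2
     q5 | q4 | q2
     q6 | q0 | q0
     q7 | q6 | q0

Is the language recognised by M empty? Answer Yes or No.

The empty string ε is accepted: the run q0 ends in the accepting state q0.
Since at least one string is accepted, L(M) is not empty.

No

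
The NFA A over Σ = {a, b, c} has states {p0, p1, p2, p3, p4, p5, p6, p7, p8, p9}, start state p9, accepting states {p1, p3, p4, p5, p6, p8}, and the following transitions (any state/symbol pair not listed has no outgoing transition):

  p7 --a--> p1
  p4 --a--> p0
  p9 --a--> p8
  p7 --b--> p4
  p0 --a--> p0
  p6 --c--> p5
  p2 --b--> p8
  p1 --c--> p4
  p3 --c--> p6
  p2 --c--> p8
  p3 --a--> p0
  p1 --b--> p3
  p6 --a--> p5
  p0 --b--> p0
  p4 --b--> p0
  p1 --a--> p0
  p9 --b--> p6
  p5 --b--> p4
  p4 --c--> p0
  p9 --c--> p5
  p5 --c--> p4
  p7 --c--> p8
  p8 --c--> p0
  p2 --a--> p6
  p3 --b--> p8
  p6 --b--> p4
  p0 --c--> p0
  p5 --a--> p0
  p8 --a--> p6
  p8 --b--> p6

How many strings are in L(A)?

28

The useful subgraph on states {p4, p5, p6, p8, p9} is acyclic, so L(A) is finite; the longest accepting path visits 5 useful states, giving maximum string length 4.
Counting accepting paths from p9 by length: 3 of length 1, 7 of length 2, 10 of length 3, 8 of length 4. Total 28.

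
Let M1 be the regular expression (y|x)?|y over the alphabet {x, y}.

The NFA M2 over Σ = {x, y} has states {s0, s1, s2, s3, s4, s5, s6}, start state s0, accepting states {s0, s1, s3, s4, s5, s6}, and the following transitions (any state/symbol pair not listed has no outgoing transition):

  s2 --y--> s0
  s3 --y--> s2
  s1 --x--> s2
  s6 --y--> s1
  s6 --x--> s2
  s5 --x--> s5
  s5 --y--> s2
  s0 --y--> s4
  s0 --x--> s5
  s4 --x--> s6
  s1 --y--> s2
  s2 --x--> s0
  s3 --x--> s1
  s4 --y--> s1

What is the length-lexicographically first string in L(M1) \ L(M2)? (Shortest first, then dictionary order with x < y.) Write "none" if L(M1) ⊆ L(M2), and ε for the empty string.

Converting the expression M1 to a DFA (subset construction, then merging equivalent states) gives the minimal DFA with states {r0, r1, r2}, start state r0, accepting states {r0, r1} and transitions r0: x→r1, y→r1; r1: x→r2, y→r2; r2: x→r2, y→r2.
Exploring the product automaton M1 × M2 from the start pair (r0, s0), following both machines on each input symbol, reaches 9 state pairs: (r0, s0), (r1, s5), (r1, s4), (r2, s5), (r2, s2), (r2, s6), (r2, s1), (r2, s0), (r2, s4).
M1 accepts in {r0, r1} and M2 accepts in {s0, s1, s3, s4, s5, s6}. The reachable pairs whose M1-component is accepting are (r0, s0), (r1, s5), (r1, s4); in each of them the M2-component is accepting too, so the product for L(M1) \ L(M2) (M1-component accepting, M2-component rejecting) has no reachable accepting pair and the difference is empty.
So every string accepted by M1 is also accepted by M2: L(M1) \ L(M2) = ∅ and there is no such string.

none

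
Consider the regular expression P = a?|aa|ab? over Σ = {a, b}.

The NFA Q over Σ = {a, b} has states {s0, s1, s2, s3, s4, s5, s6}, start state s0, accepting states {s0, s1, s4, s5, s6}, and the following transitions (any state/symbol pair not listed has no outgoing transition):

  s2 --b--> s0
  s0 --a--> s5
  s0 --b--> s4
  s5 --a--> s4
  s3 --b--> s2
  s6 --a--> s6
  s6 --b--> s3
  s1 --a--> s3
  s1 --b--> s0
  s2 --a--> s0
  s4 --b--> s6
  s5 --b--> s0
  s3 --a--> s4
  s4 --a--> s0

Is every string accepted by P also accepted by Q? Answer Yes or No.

Converting the expression P to a DFA (subset construction, then merging equivalent states) gives the minimal DFA with states {p0, p1, p2, p3}, start state p0, accepting states {p0, p1, p3} and transitions p0: a→p1, b→p2; p1: a→p3, b→p3; p2: a→p2, b→p2; p3: a→p2, b→p2.
Exploring the product automaton P × Q from the start pair (p0, s0), following both machines on each input symbol, reaches 10 state pairs: (p0, s0), (p1, s5), (p2, s4), (p3, s4), (p3, s0), (p2, s0), (p2, s6), (p2, s5), (p2, s3), (p2, s2).
P accepts in {p0, p1, p3} and Q accepts in {s0, s1, s4, s5, s6}. The reachable pairs whose P-component is accepting are (p0, s0), (p1, s5), (p3, s4), (p3, s0); in each of them the Q-component is accepting too, so the product for L(P) \ L(Q) (P-component accepting, Q-component rejecting) has no reachable accepting pair and the difference is empty.
Hence every string in L(P) is also in L(Q).

Yes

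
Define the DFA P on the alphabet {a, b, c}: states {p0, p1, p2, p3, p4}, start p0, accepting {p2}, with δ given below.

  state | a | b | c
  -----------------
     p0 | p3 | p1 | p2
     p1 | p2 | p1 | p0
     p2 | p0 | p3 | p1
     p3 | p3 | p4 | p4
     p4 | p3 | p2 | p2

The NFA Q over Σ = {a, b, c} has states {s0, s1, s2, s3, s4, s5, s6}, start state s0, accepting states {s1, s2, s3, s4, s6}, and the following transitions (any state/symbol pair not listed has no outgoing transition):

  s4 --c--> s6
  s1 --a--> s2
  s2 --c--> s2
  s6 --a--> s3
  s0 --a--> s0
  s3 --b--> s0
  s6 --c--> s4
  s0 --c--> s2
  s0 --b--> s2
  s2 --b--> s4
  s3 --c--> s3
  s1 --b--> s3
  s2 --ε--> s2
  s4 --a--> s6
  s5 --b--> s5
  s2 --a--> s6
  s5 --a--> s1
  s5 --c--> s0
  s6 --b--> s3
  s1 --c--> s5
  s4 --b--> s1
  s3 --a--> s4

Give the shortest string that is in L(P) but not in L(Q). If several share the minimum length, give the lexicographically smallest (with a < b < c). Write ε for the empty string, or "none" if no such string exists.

The string cbbc is accepted by P but not by Q.
No shorter string lies in the difference, and cbbc is the lexicographically first length-4 string in L(P) \ L(Q).

cbbc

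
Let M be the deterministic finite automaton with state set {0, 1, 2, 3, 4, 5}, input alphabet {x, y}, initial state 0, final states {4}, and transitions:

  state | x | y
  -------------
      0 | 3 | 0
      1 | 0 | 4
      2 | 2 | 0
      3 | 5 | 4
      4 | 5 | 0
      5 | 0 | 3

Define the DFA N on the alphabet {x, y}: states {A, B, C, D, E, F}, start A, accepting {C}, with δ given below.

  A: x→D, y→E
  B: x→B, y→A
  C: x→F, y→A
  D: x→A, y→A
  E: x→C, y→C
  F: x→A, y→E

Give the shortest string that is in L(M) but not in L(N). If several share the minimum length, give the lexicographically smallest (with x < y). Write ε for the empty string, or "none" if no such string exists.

xy

The string xy is accepted by M but not by N.
No shorter string lies in the difference, and xy is the lexicographically first length-2 string in L(M) \ L(N).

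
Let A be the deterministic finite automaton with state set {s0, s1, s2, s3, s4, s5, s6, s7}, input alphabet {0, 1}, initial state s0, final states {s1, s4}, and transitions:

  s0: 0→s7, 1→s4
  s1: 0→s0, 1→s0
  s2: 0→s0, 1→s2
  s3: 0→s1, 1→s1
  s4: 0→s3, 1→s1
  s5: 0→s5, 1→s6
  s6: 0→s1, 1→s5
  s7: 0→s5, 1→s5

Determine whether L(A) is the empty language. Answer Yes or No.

No

The string 1 is accepted: the run s0 → s4 ends in the accepting state s4.
Since at least one string is accepted, L(A) is not empty.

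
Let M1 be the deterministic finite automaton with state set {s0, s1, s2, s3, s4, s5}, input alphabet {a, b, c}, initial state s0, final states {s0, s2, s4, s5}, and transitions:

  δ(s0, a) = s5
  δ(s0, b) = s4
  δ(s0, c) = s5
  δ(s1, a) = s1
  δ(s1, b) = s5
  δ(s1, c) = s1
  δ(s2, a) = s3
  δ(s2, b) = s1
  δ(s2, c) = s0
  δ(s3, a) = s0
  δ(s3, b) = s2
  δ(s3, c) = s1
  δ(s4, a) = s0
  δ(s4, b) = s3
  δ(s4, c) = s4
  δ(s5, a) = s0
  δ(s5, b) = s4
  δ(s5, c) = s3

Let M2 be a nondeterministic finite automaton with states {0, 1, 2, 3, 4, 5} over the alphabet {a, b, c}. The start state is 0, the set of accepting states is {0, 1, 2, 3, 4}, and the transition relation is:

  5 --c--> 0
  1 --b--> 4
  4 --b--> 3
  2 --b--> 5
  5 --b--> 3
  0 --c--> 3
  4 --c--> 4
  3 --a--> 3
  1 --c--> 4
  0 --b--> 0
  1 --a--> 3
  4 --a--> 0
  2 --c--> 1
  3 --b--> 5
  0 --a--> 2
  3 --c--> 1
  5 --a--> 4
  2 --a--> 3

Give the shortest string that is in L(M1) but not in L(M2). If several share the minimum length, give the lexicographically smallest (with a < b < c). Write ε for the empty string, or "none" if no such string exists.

The string ab is accepted by M1 but not by M2.
No shorter string lies in the difference, and ab is the lexicographically first length-2 string in L(M1) \ L(M2).

ab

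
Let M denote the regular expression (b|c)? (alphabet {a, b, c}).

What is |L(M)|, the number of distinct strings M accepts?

The expression has no Kleene star, so L(M) is finite. Expanding the alternatives gives {ε, b, c}.
That is 1 of length 0, 2 of length 1: 3 strings in all.

3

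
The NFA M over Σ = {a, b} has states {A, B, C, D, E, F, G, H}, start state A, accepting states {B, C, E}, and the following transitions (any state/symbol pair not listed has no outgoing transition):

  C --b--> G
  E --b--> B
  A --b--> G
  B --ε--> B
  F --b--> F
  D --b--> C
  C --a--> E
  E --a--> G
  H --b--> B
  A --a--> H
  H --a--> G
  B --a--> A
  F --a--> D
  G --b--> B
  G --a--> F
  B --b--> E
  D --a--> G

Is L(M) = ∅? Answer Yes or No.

No

The string ab is accepted: the run A → H → B ends in the accepting state B.
Since at least one string is accepted, L(M) is not empty.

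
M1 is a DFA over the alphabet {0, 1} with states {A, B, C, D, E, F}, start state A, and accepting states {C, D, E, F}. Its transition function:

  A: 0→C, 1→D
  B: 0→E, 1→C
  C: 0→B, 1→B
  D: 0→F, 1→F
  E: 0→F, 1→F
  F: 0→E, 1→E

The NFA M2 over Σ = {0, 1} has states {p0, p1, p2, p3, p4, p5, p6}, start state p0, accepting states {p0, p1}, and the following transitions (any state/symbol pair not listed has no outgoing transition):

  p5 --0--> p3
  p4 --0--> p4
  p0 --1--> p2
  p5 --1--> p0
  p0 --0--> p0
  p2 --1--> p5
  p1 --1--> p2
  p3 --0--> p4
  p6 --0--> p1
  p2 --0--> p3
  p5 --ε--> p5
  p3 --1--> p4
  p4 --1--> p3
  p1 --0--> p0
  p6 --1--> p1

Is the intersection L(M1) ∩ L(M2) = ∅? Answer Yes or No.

The string 0 is accepted by both M1 and M2.
Hence L(M1) ∩ L(M2) ≠ ∅.

No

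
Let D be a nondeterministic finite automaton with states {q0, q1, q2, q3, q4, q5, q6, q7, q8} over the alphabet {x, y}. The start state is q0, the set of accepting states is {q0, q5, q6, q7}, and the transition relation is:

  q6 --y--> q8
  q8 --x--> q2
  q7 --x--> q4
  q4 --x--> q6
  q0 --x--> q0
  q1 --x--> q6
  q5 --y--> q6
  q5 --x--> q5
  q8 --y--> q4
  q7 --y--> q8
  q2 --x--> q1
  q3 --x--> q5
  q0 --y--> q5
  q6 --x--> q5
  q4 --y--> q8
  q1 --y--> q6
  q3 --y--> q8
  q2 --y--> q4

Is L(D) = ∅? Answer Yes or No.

No

The empty string ε is accepted: the run q0 ends in the accepting state q0.
Since at least one string is accepted, L(D) is not empty.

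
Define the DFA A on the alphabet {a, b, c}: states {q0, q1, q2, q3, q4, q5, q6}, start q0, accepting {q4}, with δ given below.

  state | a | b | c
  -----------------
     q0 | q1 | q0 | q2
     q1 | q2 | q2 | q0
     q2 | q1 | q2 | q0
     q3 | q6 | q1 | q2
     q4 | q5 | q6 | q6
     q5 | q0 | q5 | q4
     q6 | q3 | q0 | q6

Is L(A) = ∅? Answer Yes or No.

The states reachable from the start state are {q0, q1, q2}.
None of the accepting states {q4} is reachable, so no string is accepted and L(A) = ∅.

Yes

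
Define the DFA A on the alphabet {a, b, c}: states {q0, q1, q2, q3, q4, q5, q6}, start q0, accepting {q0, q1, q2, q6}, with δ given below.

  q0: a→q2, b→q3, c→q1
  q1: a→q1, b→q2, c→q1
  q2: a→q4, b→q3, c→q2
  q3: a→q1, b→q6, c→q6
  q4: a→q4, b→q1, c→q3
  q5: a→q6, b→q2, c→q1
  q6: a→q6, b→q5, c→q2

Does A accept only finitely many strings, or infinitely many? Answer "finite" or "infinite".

State q1 is reachable from the start and can reach an accepting state, and it lies on the cycle q1 → q1.
Traversing that cycle any number of times yields accepted strings of unbounded length, so the language is infinite.

infinite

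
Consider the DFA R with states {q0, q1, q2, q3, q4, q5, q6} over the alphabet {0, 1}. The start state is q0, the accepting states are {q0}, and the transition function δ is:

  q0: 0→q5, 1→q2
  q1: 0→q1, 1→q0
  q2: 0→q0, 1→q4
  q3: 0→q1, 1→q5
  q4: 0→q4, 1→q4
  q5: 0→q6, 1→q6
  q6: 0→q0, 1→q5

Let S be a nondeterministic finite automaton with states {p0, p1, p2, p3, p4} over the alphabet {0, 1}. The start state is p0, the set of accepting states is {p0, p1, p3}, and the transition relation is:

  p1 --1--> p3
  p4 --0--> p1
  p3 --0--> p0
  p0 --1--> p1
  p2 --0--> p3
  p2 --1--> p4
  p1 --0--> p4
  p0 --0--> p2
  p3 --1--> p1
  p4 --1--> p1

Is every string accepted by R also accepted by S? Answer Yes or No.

No

The string 10 is in L(R) but not in L(S).
So L(R) ⊄ L(S).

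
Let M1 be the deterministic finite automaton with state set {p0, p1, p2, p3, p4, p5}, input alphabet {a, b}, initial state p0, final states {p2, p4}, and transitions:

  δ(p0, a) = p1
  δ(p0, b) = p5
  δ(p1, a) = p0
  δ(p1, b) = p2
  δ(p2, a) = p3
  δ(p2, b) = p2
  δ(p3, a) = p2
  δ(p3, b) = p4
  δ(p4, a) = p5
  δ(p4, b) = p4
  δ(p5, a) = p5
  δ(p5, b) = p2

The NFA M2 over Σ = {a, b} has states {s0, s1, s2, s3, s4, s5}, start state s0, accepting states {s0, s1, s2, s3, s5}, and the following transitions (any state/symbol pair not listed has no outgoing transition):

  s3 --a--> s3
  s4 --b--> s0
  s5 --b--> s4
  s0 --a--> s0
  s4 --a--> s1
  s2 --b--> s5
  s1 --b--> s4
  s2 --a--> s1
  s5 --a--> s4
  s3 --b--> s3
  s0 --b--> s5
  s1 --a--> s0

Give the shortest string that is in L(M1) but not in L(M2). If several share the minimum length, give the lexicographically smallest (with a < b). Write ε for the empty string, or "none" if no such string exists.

The string bb is accepted by M1 but not by M2.
No shorter string lies in the difference, and bb is the lexicographically first length-2 string in L(M1) \ L(M2).

bb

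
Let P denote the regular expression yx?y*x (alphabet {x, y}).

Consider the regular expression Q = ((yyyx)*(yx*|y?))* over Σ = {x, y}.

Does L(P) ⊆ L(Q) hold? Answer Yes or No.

Converting the expression P to a DFA (subset construction, then merging equivalent states) gives the minimal DFA with states {p0, p1, p2, p3, p4, p5}, start state p0, accepting states {p3, p5} and transitions p0: x→p1, y→p2; p1: x→p1, y→p1; p2: x→p3, y→p4; p3: x→p5, y→p4; p4: x→p5, y→p4; p5: x→p1, y→p1.
Converting the expression Q to a DFA (subset construction, then merging equivalent states) gives the minimal DFA with states {q0, q1, q2}, start state q0, accepting states {q0, q2} and transitions q0: x→q1, y→q2; q1: x→q1, y→q1; q2: x→q2, y→q2.
Exploring the product automaton P × Q from the start pair (p0, q0), following both machines on each input symbol, reaches 7 state pairs: (p0, q0), (p1, q1), (p2, q2), (p3, q2), (p4, q2), (p5, q2), (p1, q2).
P accepts in {p3, p5} and Q accepts in {q0, q2}. The reachable pairs whose P-component is accepting are (p3, q2), (p5, q2); in each of them the Q-component is accepting too, so the product for L(P) \ L(Q) (P-component accepting, Q-component rejecting) has no reachable accepting pair and the difference is empty.
Hence every string in L(P) is also in L(Q).

Yes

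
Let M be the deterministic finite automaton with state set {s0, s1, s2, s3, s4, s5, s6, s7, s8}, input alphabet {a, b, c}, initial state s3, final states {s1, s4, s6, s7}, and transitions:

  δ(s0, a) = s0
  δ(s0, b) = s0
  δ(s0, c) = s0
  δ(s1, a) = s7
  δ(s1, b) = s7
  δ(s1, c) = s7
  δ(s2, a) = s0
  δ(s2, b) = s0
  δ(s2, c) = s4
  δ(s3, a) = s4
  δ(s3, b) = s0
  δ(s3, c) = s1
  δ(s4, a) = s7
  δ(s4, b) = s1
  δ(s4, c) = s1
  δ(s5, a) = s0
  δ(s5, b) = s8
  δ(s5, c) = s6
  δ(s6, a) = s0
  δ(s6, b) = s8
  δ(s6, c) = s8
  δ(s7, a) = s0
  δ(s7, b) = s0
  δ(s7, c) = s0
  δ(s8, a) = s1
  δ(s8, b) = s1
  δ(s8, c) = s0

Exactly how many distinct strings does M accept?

14

The useful subgraph on states {s1, s3, s4, s7} is acyclic, so L(M) is finite; the longest accepting path visits 4 useful states, giving maximum string length 3.
Counting accepting paths from s3 by length: 2 of length 1, 6 of length 2, 6 of length 3. Total 14.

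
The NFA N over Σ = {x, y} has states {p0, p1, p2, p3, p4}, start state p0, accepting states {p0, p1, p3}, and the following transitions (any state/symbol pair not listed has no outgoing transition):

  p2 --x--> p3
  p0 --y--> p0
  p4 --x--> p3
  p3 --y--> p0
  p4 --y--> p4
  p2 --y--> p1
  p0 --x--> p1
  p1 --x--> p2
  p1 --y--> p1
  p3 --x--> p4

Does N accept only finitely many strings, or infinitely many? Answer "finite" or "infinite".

State p0 is reachable from the start and can reach an accepting state, and it lies on the cycle p0 → p0.
Traversing that cycle any number of times yields accepted strings of unbounded length, so the language is infinite.

infinite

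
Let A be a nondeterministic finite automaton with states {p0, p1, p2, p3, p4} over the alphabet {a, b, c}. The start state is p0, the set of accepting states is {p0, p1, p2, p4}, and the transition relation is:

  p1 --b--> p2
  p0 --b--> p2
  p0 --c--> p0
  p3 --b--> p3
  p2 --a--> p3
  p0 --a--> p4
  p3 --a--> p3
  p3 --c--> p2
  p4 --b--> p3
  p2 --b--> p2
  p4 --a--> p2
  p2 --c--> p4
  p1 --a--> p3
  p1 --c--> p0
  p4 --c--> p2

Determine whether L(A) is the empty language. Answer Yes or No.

The empty string ε is accepted: the run p0 ends in the accepting state p0.
Since at least one string is accepted, L(A) is not empty.

No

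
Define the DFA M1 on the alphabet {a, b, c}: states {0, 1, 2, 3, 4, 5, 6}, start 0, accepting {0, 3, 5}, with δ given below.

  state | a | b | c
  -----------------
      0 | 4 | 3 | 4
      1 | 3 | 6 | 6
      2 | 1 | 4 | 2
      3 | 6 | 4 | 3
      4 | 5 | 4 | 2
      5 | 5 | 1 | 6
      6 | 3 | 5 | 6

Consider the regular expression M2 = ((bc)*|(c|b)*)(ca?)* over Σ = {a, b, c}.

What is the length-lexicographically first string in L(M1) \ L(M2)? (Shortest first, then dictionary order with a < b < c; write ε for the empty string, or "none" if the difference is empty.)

aa

The string aa is accepted by M1 but not by M2.
No shorter string lies in the difference, and aa is the lexicographically first length-2 string in L(M1) \ L(M2).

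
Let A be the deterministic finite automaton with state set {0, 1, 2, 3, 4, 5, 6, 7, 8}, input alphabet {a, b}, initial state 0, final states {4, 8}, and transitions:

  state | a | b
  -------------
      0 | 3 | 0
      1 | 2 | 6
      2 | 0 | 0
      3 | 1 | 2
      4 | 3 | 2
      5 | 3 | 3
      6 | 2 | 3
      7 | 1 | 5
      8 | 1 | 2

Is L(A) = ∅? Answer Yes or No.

Yes

The states reachable from the start state are {0, 1, 2, 3, 6}.
None of the accepting states {4, 8} is reachable, so no string is accepted and L(A) = ∅.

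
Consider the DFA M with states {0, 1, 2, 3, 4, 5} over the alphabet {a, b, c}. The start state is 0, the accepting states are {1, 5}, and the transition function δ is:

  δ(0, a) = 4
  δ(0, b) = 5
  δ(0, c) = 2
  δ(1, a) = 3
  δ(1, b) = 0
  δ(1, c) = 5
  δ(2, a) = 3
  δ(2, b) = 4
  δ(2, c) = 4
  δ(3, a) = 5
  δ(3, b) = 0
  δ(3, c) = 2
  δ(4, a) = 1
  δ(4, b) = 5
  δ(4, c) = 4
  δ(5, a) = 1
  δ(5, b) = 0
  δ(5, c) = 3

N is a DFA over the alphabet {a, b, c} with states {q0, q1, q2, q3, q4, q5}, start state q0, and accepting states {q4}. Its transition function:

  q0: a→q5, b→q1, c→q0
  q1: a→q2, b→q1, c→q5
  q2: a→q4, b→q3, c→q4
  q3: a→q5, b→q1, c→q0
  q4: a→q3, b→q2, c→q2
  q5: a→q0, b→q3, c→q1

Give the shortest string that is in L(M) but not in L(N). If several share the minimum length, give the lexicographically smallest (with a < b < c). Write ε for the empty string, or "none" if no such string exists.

b

The string b is accepted by M but not by N.
No shorter string lies in the difference, and b is the lexicographically first length-1 string in L(M) \ L(N).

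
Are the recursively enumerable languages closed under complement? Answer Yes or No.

If both L and its complement were r.e., running the two recognisers in parallel would decide L, so L would be recursive; but there are r.e. languages that are not recursive (e.g. the halting problem), and their complements are therefore not r.e.

No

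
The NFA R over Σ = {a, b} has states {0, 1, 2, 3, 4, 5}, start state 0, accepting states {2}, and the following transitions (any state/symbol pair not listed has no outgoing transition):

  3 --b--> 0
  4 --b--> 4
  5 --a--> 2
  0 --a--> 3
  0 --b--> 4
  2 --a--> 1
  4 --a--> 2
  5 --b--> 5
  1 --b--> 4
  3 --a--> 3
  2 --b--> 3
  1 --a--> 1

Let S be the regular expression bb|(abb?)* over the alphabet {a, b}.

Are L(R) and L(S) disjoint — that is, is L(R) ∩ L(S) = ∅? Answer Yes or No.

Converting the expression S to a DFA (subset construction, then merging equivalent states) gives the minimal DFA with states {s0, s1, s2, s3, s4, s5, s6}, start state s0, accepting states {s0, s4, s5, s6} and transitions s0: a→s1, b→s2; s1: a→s3, b→s4; s2: a→s3, b→s5; s3: a→s3, b→s3; s4: a→s1, b→s6; s5: a→s3, b→s3; s6: a→s1, b→s3.
Exploring the product automaton R × S from the start pair (0, s0), following both machines on each input symbol, reaches 14 state pairs: (0, s0), (3, s1), (4, s2), (3, s3), (0, s4), (2, s3), (4, s5), (0, s3), (4, s6), (1, s3), (4, s3), (2, s1), (3, s4), (0, s6).
R accepts in {2} and S accepts in {s0, s4, s5, s6}; no reachable pair has both components accepting, so no string drives both machines to acceptance simultaneously and L(R) ∩ L(S) = ∅.
So no string is accepted by both, and the intersection is empty.

Yes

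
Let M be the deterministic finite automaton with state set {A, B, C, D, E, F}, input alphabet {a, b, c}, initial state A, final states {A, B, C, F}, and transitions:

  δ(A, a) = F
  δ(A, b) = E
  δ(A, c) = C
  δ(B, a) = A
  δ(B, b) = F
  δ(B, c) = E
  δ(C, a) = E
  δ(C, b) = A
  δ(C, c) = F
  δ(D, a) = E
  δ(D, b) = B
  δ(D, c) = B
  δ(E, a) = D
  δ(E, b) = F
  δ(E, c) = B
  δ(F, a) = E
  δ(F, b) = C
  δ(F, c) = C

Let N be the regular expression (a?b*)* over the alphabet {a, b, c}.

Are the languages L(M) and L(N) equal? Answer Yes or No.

The string c is accepted by M but rejected by N.
So L(M) ≠ L(N).

No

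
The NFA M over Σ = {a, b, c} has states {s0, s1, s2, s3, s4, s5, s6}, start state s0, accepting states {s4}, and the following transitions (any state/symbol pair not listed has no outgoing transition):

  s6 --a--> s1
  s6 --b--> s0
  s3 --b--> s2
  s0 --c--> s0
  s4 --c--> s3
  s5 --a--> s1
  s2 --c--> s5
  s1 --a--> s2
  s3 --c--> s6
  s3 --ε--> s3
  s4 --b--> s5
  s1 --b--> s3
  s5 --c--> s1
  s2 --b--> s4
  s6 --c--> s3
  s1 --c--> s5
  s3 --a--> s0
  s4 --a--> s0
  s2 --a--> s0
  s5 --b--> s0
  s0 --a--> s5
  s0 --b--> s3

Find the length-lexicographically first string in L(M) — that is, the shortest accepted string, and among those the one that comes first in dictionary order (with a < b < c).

A breadth-first search from s0 reaches an accepting state first via the path s0 → s3 → s2 → s4 on input bbb.
No string of length < 3 is accepted (BFS exhausts all shorter strings without reaching an accepting state), and bbb is the lexicographically least accepting string of length 3.

bbb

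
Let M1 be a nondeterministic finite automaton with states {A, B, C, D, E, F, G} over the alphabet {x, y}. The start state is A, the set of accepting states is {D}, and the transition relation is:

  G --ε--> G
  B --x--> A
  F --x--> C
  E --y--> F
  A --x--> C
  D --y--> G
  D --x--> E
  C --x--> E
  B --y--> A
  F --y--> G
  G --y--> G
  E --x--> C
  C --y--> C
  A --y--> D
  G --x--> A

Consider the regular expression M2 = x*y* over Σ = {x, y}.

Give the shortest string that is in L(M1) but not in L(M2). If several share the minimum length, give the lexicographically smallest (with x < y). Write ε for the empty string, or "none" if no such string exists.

The string yyxy is accepted by M1 but not by M2.
No shorter string lies in the difference, and yyxy is the lexicographically first length-4 string in L(M1) \ L(M2).

yyxy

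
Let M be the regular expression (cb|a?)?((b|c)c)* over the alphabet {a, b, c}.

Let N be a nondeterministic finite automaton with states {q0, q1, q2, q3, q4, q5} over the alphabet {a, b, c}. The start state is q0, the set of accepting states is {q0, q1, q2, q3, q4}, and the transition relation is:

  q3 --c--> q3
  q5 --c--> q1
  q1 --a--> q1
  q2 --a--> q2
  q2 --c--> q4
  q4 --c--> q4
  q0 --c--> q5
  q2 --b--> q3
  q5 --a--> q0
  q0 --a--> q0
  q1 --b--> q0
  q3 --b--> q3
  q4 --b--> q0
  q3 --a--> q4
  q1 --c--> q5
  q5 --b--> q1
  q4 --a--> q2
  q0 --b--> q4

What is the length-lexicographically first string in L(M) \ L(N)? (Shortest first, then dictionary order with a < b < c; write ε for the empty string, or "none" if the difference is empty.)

bcbc

The string bcbc is accepted by M but not by N.
No shorter string lies in the difference, and bcbc is the lexicographically first length-4 string in L(M) \ L(N).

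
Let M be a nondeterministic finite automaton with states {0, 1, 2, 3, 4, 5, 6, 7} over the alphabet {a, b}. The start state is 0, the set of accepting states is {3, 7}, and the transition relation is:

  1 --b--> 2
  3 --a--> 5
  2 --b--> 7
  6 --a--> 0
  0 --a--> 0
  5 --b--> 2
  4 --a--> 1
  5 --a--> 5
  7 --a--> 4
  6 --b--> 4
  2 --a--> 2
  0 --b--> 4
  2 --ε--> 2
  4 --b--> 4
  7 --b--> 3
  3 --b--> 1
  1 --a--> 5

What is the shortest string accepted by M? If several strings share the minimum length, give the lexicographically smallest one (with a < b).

A breadth-first search from 0 reaches an accepting state first via the path 0 → 4 → 1 → 2 → 7 on input babb.
No string of length < 4 is accepted (BFS exhausts all shorter strings without reaching an accepting state), and babb is the lexicographically least accepting string of length 4.

babb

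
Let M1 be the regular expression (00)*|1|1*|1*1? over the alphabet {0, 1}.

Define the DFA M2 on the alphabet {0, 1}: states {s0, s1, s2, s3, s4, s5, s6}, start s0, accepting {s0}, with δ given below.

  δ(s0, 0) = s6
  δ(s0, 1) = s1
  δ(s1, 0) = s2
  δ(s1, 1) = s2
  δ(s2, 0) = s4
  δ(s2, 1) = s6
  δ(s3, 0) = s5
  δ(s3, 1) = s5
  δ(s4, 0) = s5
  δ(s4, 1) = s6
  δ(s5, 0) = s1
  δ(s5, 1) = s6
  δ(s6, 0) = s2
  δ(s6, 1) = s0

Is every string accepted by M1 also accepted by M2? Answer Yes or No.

The string 1 is in L(M1) but not in L(M2).
So L(M1) ⊄ L(M2).

No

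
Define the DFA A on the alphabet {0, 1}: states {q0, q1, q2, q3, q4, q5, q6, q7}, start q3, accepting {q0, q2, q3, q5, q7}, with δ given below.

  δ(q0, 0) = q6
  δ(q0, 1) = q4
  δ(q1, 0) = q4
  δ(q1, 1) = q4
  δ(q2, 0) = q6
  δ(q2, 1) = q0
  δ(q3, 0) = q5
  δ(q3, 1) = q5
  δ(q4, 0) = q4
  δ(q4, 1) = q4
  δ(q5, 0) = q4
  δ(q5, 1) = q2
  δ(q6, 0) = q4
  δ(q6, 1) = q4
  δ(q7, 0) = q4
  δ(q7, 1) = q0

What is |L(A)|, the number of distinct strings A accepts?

7

The useful subgraph on states {q0, q2, q3, q5} is acyclic, so L(A) is finite; the longest accepting path visits 4 useful states, giving maximum string length 3.
Counting accepting paths from q3 by length: 1 of length 0, 2 of length 1, 2 of length 2, 2 of length 3. Total 7.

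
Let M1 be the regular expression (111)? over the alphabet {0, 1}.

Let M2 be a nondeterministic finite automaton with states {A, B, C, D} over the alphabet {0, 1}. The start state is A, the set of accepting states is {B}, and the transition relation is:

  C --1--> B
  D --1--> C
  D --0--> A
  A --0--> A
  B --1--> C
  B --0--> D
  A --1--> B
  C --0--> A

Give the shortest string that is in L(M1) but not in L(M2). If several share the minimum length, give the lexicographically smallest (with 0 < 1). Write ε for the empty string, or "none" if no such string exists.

The empty string ε is accepted by M1 but not by M2.
Since ε is the unique shortest string, it is the required witness.

ε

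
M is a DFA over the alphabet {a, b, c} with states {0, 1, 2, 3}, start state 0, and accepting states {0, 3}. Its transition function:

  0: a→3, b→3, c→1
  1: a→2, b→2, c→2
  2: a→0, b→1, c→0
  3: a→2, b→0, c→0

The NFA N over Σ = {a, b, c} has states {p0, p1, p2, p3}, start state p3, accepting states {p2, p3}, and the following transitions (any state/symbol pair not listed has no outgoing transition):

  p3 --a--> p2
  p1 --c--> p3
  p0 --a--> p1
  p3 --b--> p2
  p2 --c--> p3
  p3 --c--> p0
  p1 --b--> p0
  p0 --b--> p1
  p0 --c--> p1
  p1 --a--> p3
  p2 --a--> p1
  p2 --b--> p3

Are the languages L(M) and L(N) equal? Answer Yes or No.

Exploring the product automaton M × N from the start pair (0, p3), following both machines on each input symbol, reaches 4 state pairs: (0, p3), (3, p2), (1, p0), (2, p1).
M accepts in {0, 3} and N accepts in {p2, p3}. In every reachable pair the two components are either both accepting — (0, p3), (3, p2) — or both non-accepting, so no string is accepted by exactly one of the machines: L(M) \ L(N) and L(N) \ L(M) are both empty.
Hence every string is accepted by M iff it is accepted by N, and the two languages coincide.

Yes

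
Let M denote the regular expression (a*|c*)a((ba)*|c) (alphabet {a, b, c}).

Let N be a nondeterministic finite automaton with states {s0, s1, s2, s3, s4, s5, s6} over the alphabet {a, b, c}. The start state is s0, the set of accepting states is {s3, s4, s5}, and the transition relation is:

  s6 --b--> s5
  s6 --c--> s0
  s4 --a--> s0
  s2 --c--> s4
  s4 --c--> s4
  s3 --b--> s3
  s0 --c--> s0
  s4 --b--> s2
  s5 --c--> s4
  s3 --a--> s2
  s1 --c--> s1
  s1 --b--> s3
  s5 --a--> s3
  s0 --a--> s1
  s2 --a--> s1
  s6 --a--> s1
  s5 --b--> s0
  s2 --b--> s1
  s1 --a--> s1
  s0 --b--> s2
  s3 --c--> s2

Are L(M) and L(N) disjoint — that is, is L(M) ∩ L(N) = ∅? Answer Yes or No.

Yes

Converting the expression M to a DFA (subset construction, then merging equivalent states) gives the minimal DFA with states {m0, m1, m2, m3, m4, m5, m6, m7}, start state m0, accepting states {m1, m5, m6, m7} and transitions m0: a→m1, b→m2, c→m3; m1: a→m1, b→m4, c→m5; m2: a→m2, b→m2, c→m2; m3: a→m6, b→m2, c→m3; m4: a→m7, b→m2, c→m2; m5: a→m2, b→m2, c→m2; m6: a→m2, b→m4, c→m5; m7: a→m2, b→m4, c→m2.
Exploring the product automaton M × N from the start pair (m0, s0), following both machines on each input symbol, reaches 14 state pairs: (m0, s0), (m1, s1), (m2, s2), (m3, s0), (m4, s3), (m5, s1), (m2, s1), (m2, s4), (m6, s1), (m7, s2), (m2, s3), (m2, s0), (m4, s1), (m7, s1).
M accepts in {m1, m5, m6, m7} and N accepts in {s3, s4, s5}; no reachable pair has both components accepting, so no string drives both machines to acceptance simultaneously and L(M) ∩ L(N) = ∅.
So no string is accepted by both, and the intersection is empty.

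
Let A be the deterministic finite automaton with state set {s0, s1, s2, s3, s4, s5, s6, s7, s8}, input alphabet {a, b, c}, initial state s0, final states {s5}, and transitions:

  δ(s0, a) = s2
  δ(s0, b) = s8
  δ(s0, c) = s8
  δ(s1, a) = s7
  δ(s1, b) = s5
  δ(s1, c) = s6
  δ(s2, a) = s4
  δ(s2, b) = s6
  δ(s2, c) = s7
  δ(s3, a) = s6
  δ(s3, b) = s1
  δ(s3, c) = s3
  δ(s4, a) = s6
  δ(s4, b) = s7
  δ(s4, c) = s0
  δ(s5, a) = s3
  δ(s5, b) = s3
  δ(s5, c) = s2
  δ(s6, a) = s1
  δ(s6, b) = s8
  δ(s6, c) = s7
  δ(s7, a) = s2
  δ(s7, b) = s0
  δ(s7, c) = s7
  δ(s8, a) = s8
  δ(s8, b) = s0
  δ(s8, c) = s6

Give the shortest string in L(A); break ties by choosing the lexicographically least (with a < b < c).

A breadth-first search from s0 reaches an accepting state first via the path s0 → s2 → s6 → s1 → s5 on input abab.
No string of length < 4 is accepted (BFS exhausts all shorter strings without reaching an accepting state), and abab is the lexicographically least accepting string of length 4.

abab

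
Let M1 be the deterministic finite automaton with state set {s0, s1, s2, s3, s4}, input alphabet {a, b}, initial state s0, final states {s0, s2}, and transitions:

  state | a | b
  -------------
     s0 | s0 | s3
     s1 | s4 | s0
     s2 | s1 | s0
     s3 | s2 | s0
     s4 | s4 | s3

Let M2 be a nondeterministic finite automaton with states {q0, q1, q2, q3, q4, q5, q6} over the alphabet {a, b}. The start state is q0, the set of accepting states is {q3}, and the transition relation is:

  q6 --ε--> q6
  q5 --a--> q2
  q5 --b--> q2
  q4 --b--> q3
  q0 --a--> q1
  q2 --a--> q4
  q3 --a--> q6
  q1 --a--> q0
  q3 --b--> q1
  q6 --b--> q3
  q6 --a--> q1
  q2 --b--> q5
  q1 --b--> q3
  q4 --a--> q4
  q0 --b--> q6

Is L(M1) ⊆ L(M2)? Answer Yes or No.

No

The empty string ε is in L(M1) but not in L(M2).
So L(M1) ⊄ L(M2).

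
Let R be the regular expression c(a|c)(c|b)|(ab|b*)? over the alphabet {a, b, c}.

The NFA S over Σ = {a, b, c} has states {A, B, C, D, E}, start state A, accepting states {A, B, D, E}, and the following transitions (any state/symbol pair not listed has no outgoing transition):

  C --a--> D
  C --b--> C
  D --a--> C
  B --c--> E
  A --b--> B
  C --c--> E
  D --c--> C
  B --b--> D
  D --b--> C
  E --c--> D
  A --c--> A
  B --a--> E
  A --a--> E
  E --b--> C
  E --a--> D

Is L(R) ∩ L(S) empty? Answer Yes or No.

No

The empty string ε is accepted by both R and S.
Hence L(R) ∩ L(S) ≠ ∅.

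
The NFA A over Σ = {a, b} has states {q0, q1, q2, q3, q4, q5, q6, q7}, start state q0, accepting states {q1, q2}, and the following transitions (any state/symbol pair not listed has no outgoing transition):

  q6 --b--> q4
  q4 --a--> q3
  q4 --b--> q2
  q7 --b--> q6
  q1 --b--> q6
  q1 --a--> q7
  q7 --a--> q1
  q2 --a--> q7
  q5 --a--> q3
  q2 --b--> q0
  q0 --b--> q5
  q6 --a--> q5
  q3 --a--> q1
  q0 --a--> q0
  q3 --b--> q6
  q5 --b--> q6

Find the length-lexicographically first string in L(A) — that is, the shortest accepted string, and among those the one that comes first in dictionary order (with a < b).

A breadth-first search from q0 reaches an accepting state first via the path q0 → q5 → q3 → q1 on input baa.
No string of length < 3 is accepted (BFS exhausts all shorter strings without reaching an accepting state), and baa is the lexicographically least accepting string of length 3.

baa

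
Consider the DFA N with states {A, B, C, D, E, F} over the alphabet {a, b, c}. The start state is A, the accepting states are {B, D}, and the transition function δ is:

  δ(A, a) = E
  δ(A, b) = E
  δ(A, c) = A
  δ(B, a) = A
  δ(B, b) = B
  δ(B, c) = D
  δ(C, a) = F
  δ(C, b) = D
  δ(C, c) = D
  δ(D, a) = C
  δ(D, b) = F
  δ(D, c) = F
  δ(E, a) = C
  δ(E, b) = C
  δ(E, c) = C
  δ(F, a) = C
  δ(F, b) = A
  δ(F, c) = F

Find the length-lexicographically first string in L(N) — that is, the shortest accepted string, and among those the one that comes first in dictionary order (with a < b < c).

aab

A breadth-first search from A reaches an accepting state first via the path A → E → C → D on input aab.
No string of length < 3 is accepted (BFS exhausts all shorter strings without reaching an accepting state), and aab is the lexicographically least accepting string of length 3.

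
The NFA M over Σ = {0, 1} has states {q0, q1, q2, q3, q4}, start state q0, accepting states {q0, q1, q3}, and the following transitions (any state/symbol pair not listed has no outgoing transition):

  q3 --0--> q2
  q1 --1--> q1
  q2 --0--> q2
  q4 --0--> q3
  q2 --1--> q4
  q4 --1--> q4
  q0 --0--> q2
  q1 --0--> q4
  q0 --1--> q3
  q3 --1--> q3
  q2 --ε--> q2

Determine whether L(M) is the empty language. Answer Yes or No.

The empty string ε is accepted: the run q0 ends in the accepting state q0.
Since at least one string is accepted, L(M) is not empty.

No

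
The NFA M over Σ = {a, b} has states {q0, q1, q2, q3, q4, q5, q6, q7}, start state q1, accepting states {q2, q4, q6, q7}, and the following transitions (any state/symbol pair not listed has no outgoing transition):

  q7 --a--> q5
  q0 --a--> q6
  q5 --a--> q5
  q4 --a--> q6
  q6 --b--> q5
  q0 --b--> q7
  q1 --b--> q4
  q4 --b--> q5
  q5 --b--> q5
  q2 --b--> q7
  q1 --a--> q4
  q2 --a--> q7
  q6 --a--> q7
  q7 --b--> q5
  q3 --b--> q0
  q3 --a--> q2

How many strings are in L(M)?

The useful subgraph on states {q1, q4, q6, q7} is acyclic, so L(M) is finite; the longest accepting path visits 4 useful states, giving maximum string length 3.
Counting accepting paths from q1 by length: 2 of length 1, 2 of length 2, 2 of length 3. Total 6.

6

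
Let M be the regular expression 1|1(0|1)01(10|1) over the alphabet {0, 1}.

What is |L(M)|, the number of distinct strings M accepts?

5

The expression has no Kleene star, so L(M) is finite. Expanding the alternatives gives {1, 10011, 11011, 100110, 110110}.
That is 1 of length 1, 2 of length 5, 2 of length 6: 5 strings in all.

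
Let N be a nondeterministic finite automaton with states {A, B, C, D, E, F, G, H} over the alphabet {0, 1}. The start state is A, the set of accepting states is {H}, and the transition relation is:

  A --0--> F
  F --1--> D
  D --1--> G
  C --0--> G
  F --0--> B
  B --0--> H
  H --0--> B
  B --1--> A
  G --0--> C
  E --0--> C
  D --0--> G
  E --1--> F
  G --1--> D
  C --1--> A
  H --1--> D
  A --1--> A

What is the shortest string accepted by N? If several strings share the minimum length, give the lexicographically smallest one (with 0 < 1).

A breadth-first search from A reaches an accepting state first via the path A → F → B → H on input 000.
No string of length < 3 is accepted (BFS exhausts all shorter strings without reaching an accepting state), and 000 is the lexicographically least accepting string of length 3.

000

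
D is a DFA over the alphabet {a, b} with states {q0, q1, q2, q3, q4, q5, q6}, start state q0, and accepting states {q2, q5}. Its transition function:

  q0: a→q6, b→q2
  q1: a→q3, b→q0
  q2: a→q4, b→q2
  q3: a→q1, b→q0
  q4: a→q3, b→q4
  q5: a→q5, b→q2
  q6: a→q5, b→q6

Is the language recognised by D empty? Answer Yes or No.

No

The string b is accepted: the run q0 → q2 ends in the accepting state q2.
Since at least one string is accepted, L(D) is not empty.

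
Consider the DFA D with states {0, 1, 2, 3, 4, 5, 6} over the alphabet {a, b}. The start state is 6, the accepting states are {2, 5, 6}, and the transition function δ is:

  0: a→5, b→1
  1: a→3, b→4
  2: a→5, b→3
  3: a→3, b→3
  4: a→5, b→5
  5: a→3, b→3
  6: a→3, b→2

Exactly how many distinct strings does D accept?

3

The useful subgraph on states {2, 5, 6} is acyclic, so L(D) is finite; the longest accepting path visits 3 useful states, giving maximum string length 2.
Counting accepting paths from 6 by length: 1 of length 0, 1 of length 1, 1 of length 2. Total 3.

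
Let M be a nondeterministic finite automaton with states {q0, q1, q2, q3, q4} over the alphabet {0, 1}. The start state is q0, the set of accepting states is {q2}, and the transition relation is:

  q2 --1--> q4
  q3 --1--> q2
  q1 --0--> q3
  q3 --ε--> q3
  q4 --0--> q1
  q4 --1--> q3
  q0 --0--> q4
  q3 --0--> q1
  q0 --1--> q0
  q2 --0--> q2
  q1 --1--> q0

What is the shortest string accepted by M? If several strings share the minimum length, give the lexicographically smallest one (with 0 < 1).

011

A breadth-first search from q0 reaches an accepting state first via the path q0 → q4 → q3 → q2 on input 011.
No string of length < 3 is accepted (BFS exhausts all shorter strings without reaching an accepting state), and 011 is the lexicographically least accepting string of length 3.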